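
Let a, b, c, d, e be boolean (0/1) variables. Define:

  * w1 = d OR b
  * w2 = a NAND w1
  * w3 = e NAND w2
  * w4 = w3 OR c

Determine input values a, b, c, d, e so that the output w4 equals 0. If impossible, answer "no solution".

a=0 b=1 c=0 d=1 e=1

w4 = w3 OR c must be 0, so both w3 = 0 and c = 0.
w3 = e NAND w2 must be 0, so both e = 1 and w2 = 1.
w2 = a NAND w1 must be 1, so at least one of a, w1 is 0.
Check with a=0 b=1 c=0 d=1 e=1:
w1 = d OR b = 1 OR 1 = 1
w2 = a NAND w1 = 0 NAND 1 = 1
w3 = e NAND w2 = 1 NAND 1 = 0
w4 = w3 OR c = 0 OR 0 = 0
So w4 = 0 as required.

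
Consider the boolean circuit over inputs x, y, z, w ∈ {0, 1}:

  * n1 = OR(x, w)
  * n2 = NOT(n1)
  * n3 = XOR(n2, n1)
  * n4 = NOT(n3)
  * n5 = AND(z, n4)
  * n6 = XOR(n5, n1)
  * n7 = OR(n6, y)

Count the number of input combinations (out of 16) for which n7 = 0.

n7 = OR(n6, y) must be 0, so both n6 = 0 and y = 0.
Satisfying assignments:
  x=0, y=0, z=0, w=0
  x=0, y=0, z=1, w=0

2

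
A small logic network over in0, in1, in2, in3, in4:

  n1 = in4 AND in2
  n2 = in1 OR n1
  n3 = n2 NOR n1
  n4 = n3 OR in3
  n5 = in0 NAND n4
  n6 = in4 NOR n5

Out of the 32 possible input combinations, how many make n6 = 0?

n6 = in4 NOR n5 must be 0, so at least one of in4, n5 is 1.
Enumerating the 32 input combinations, 26 give n6 = 0 and 6 give n6 = 1.

26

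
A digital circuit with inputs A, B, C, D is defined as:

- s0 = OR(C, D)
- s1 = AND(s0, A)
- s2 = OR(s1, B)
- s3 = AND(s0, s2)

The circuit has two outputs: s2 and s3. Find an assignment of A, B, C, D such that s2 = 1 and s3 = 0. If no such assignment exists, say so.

A=0, B=1, C=0, D=0

Check with A=0, B=1, C=0, D=0:
s0 = OR(C, D) = OR(0, 0) = 0
s1 = AND(s0, A) = AND(0, 0) = 0
s2 = OR(s1, B) = OR(0, 1) = 1
s3 = AND(s0, s2) = AND(0, 1) = 0
So s2 = 1 and s3 = 0.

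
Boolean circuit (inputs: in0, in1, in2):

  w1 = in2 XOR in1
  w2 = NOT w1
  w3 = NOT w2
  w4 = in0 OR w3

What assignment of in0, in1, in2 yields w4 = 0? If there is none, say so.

w4 = in0 OR w3 must be 0, so both in0 = 0 and w3 = 0.
w3 = NOT w2 must be 0, so w2 = 1.
w2 = NOT w1 must be 1, so w1 = 0.
Check with in0=0, in1=0, in2=0:
w1 = in2 XOR in1 = 0 XOR 0 = 0
w2 = NOT w1 = NOT 0 = 1
w3 = NOT w2 = NOT 1 = 0
w4 = in0 OR w3 = 0 OR 0 = 0
So w4 = 0 as required.

in0=0, in1=0, in2=0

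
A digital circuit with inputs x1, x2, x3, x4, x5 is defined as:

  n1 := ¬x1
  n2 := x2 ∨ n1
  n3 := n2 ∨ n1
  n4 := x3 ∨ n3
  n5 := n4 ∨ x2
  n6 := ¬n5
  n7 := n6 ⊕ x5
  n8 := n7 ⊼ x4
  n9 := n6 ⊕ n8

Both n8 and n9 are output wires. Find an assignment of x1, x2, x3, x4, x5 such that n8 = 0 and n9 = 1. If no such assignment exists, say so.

Check with x1=1 x2=0 x3=0 x4=1 x5=0:
n1 = ¬x1 = ¬1 = 0
n2 = x2 ∨ n1 = 0 ∨ 0 = 0
n3 = n2 ∨ n1 = 0 ∨ 0 = 0
n4 = x3 ∨ n3 = 0 ∨ 0 = 0
n5 = n4 ∨ x2 = 0 ∨ 0 = 0
n6 = ¬n5 = ¬0 = 1
n7 = n6 ⊕ x5 = 1 ⊕ 0 = 1
n8 = n7 ⊼ x4 = 1 ⊼ 1 = 0
n9 = n6 ⊕ n8 = 1 ⊕ 0 = 1
So n8 = 0 and n9 = 1.

x1=1 x2=0 x3=0 x4=1 x5=0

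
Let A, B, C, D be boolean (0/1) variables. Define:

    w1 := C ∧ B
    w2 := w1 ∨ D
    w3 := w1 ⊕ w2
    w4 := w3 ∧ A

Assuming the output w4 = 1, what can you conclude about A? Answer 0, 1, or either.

w4 = w3 ∧ A must be 1, so both w3 = 1 and A = 1.
w3 = w1 ⊕ w2 must be 1, so w1 and w2 differ.
Every assignment with w4 = 1 has A = 1; there are 3 such assignment(s).
  A=1, B=0, C=0, D=1
  A=1, B=0, C=1, D=1
  A=1, B=1, C=0, D=1

1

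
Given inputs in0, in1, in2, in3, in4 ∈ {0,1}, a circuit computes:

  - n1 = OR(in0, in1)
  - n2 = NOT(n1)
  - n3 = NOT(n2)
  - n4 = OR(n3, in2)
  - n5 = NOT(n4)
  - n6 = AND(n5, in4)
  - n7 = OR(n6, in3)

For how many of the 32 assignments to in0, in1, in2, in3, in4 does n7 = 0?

n7 = OR(n6, in3) must be 0, so both n6 = 0 and in3 = 0.
n6 = AND(n5, in4) must be 0, so at least one of n5, in4 is 0.
Enumerating the 32 input combinations, 15 give n7 = 0 and 17 give n7 = 1.

15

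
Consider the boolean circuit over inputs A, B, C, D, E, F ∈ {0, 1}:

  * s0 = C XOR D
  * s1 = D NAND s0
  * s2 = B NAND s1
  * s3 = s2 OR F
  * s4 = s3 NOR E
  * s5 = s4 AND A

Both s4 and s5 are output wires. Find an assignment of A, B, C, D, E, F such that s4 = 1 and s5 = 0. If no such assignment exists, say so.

A=0, B=1, C=0, D=0, E=0, F=0

Check with A=0, B=1, C=0, D=0, E=0, F=0:
s0 = C XOR D = 0 XOR 0 = 0
s1 = D NAND s0 = 0 NAND 0 = 1
s2 = B NAND s1 = 1 NAND 1 = 0
s3 = s2 OR F = 0 OR 0 = 0
s4 = s3 NOR E = 0 NOR 0 = 1
s5 = s4 AND A = 1 AND 0 = 0
So s4 = 1 and s5 = 0.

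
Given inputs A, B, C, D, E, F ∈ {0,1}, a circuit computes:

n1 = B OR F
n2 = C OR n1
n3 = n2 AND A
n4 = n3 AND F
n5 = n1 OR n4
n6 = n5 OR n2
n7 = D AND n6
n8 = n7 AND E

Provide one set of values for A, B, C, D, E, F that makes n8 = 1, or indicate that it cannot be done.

A=0, B=0, C=1, D=1, E=1, F=1

n8 = n7 AND E must be 1, so both n7 = 1 and E = 1.
n7 = D AND n6 must be 1, so both D = 1 and n6 = 1.
Check with A=0, B=0, C=1, D=1, E=1, F=1:
n1 = B OR F = 0 OR 1 = 1
n2 = C OR n1 = 1 OR 1 = 1
n3 = n2 AND A = 1 AND 0 = 0
n4 = n3 AND F = 0 AND 1 = 0
n5 = n1 OR n4 = 1 OR 0 = 1
n6 = n5 OR n2 = 1 OR 1 = 1
n7 = D AND n6 = 1 AND 1 = 1
n8 = n7 AND E = 1 AND 1 = 1
So n8 = 1 as required.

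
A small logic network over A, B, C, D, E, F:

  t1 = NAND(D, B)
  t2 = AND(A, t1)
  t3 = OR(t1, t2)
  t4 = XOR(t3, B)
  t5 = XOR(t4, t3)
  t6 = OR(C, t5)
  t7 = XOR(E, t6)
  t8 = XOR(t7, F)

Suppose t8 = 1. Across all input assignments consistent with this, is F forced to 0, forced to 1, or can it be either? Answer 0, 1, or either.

Both values of F occur among assignments with t8 = 1:
  F=0: A=0, B=0, C=0, D=0, E=1, F=0
  F=1: A=0, B=0, C=0, D=0, E=0, F=1

either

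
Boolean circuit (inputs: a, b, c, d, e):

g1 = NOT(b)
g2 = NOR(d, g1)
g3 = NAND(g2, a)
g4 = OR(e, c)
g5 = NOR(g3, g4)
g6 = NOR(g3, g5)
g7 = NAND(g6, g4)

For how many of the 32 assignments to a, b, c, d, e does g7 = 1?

29

g7 = NAND(g6, g4) must be 1, so at least one of g6, g4 is 0.
Enumerating the 32 input combinations, 29 give g7 = 1 and 3 give g7 = 0.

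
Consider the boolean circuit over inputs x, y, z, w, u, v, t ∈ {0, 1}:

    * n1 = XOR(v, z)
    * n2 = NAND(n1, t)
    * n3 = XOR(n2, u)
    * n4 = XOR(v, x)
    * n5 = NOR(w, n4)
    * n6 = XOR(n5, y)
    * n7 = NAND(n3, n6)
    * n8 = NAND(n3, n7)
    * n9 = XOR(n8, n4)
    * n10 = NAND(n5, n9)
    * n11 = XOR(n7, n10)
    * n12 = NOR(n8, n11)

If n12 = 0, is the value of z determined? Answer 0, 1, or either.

either

Both values of z occur among assignments with n12 = 0:
  z=0: x=0, y=0, z=0, w=0, u=0, v=0, t=0
  z=1: x=0, y=0, z=1, w=0, u=0, v=0, t=0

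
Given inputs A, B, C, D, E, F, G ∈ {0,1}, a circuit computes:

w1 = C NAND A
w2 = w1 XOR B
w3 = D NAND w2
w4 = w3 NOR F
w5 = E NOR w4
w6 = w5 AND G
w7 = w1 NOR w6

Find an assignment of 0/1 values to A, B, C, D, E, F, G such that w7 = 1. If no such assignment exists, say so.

w7 = w1 NOR w6 must be 1, so both w1 = 0 and w6 = 0.
Check with A=1 B=1 C=1 D=0 E=1 F=1 G=1:
w1 = C NAND A = 1 NAND 1 = 0
w2 = w1 XOR B = 0 XOR 1 = 1
w3 = D NAND w2 = 0 NAND 1 = 1
w4 = w3 NOR F = 1 NOR 1 = 0
w5 = E NOR w4 = 1 NOR 0 = 0
w6 = w5 AND G = 0 AND 1 = 0
w7 = w1 NOR w6 = 0 NOR 0 = 1
So w7 = 1 as required.

A=1 B=1 C=1 D=0 E=1 F=1 G=1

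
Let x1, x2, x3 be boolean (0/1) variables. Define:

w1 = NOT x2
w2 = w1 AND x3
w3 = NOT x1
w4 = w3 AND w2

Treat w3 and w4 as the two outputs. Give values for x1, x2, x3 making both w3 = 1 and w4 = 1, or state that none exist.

x1=0 x2=0 x3=1

Check with x1=0 x2=0 x3=1:
w1 = NOT x2 = NOT 0 = 1
w2 = w1 AND x3 = 1 AND 1 = 1
w3 = NOT x1 = NOT 0 = 1
w4 = w3 AND w2 = 1 AND 1 = 1
So w3 = 1 and w4 = 1.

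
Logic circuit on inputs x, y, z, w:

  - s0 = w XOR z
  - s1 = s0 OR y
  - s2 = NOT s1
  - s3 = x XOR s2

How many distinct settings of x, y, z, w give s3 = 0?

s3 = x XOR s2 must be 0, so x and s2 are equal.
Enumerating the 16 input combinations, 8 give s3 = 0 and 8 give s3 = 1.

8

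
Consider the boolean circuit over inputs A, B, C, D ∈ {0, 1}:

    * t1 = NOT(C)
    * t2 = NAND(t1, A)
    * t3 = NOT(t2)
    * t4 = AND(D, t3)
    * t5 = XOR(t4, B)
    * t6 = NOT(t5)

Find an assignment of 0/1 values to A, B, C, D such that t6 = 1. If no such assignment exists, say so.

A=1, B=0, C=1, D=1

t6 = NOT(t5) must be 1, so t5 = 0.
t5 = XOR(t4, B) must be 0, so t4 and B are equal.
Check with A=1, B=0, C=1, D=1:
t1 = NOT(C) = NOT 1 = 0
t2 = NAND(t1, A) = NAND(0, 1) = 1
t3 = NOT(t2) = NOT 1 = 0
t4 = AND(D, t3) = AND(1, 0) = 0
t5 = XOR(t4, B) = XOR(0, 0) = 0
t6 = NOT(t5) = NOT 0 = 1
So t6 = 1 as required.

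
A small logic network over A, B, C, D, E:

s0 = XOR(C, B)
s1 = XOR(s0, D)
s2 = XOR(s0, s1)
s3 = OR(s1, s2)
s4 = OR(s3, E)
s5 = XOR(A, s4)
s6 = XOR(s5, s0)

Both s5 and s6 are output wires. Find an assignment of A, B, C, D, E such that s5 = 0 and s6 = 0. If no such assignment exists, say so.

Check with A=1, B=1, C=1, D=0, E=1:
s0 = XOR(C, B) = XOR(1, 1) = 0
s1 = XOR(s0, D) = XOR(0, 0) = 0
s2 = XOR(s0, s1) = XOR(0, 0) = 0
s3 = OR(s1, s2) = OR(0, 0) = 0
s4 = OR(s3, E) = OR(0, 1) = 1
s5 = XOR(A, s4) = XOR(1, 1) = 0
s6 = XOR(s5, s0) = XOR(0, 0) = 0
So s5 = 0 and s6 = 0.

A=1, B=1, C=1, D=0, E=1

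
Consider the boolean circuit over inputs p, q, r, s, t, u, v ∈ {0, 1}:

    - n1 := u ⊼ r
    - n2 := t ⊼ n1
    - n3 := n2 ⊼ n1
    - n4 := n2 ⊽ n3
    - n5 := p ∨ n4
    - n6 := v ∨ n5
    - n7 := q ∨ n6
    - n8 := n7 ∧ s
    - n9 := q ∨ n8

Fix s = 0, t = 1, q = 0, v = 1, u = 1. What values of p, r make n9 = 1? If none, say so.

With s = 0, t = 1, q = 0, v = 1, u = 1 fixed, none of the 4 settings of p, r give n9 = 1.
For example, with p=0, r=0:
n1 = u ⊼ r = 1 ⊼ 0 = 1
n2 = t ⊼ n1 = 1 ⊼ 1 = 0
n3 = n2 ⊼ n1 = 0 ⊼ 1 = 1
n4 = n2 ⊽ n3 = 0 ⊽ 1 = 0
n5 = p ∨ n4 = 0 ∨ 0 = 0
n6 = v ∨ n5 = 1 ∨ 0 = 1
n7 = q ∨ n6 = 0 ∨ 1 = 1
n8 = n7 ∧ s = 1 ∧ 0 = 0
n9 = q ∨ n8 = 0 ∨ 0 = 0
giving n9 = 0 ≠ 1.

no solution exists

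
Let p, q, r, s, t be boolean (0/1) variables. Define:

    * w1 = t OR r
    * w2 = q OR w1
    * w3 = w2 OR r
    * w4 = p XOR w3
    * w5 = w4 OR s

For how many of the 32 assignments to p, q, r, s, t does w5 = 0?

8

w5 = w4 OR s must be 0, so both w4 = 0 and s = 0.
w4 = p XOR w3 must be 0, so p and w3 are equal.
Enumerating the 32 input combinations, 8 give w5 = 0 and 24 give w5 = 1.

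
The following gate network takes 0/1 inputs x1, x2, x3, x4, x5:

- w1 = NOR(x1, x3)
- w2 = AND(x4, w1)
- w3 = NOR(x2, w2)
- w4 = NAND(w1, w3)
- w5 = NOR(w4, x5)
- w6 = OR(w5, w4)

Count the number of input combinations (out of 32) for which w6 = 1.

31

w6 = OR(w5, w4) must be 1, so at least one of w5, w4 is 1.
Enumerating the 32 input combinations, 31 give w6 = 1 and 1 give w6 = 0.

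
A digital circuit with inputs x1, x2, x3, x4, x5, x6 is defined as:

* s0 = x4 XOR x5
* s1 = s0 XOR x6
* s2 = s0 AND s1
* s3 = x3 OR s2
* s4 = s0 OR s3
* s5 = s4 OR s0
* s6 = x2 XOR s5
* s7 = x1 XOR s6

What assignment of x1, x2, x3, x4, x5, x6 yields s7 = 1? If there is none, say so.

x1=0, x2=0, x3=1, x4=0, x5=1, x6=0

s7 = x1 XOR s6 must be 1, so x1 and s6 differ.
Check with x1=0, x2=0, x3=1, x4=0, x5=1, x6=0:
s0 = x4 XOR x5 = 0 XOR 1 = 1
s1 = s0 XOR x6 = 1 XOR 0 = 1
s2 = s0 AND s1 = 1 AND 1 = 1
s3 = x3 OR s2 = 1 OR 1 = 1
s4 = s0 OR s3 = 1 OR 1 = 1
s5 = s4 OR s0 = 1 OR 1 = 1
s6 = x2 XOR s5 = 0 XOR 1 = 1
s7 = x1 XOR s6 = 0 XOR 1 = 1
So s7 = 1 as required.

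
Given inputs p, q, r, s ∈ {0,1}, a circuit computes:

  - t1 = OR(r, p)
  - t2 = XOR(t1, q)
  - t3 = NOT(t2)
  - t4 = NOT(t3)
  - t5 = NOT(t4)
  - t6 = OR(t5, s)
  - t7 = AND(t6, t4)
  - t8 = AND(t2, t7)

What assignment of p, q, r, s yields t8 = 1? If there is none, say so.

p=1, q=0, r=0, s=1

t8 = AND(t2, t7) must be 1, so both t2 = 1 and t7 = 1.
t2 = XOR(t1, q) must be 1, so t1 and q differ.
Check with p=1, q=0, r=0, s=1:
t1 = OR(r, p) = OR(0, 1) = 1
t2 = XOR(t1, q) = XOR(1, 0) = 1
t3 = NOT(t2) = NOT 1 = 0
t4 = NOT(t3) = NOT 0 = 1
t5 = NOT(t4) = NOT 1 = 0
t6 = OR(t5, s) = OR(0, 1) = 1
t7 = AND(t6, t4) = AND(1, 1) = 1
t8 = AND(t2, t7) = AND(1, 1) = 1
So t8 = 1 as required.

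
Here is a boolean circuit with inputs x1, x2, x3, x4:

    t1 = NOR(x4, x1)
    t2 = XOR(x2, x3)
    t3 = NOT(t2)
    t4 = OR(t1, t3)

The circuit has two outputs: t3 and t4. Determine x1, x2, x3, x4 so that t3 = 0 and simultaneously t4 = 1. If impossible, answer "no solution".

Check with x1=0, x2=0, x3=1, x4=0:
t1 = NOR(x4, x1) = NOR(0, 0) = 1
t2 = XOR(x2, x3) = XOR(0, 1) = 1
t3 = NOT(t2) = NOT 1 = 0
t4 = OR(t1, t3) = OR(1, 0) = 1
So t3 = 0 and t4 = 1.

x1=0, x2=0, x3=1, x4=0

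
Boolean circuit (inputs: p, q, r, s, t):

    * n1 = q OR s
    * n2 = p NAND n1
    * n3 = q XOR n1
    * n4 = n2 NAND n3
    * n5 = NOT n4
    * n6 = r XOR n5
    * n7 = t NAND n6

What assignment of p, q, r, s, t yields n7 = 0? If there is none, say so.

n7 = t NAND n6 must be 0, so both t = 1 and n6 = 1.
n6 = r XOR n5 must be 1, so r and n5 differ.
Check with p=1, q=1, r=1, s=0, t=1:
n1 = q OR s = 1 OR 0 = 1
n2 = p NAND n1 = 1 NAND 1 = 0
n3 = q XOR n1 = 1 XOR 1 = 0
n4 = n2 NAND n3 = 0 NAND 0 = 1
n5 = NOT n4 = NOT 1 = 0
n6 = r XOR n5 = 1 XOR 0 = 1
n7 = t NAND n6 = 1 NAND 1 = 0
So n7 = 0 as required.

p=1, q=1, r=1, s=0, t=1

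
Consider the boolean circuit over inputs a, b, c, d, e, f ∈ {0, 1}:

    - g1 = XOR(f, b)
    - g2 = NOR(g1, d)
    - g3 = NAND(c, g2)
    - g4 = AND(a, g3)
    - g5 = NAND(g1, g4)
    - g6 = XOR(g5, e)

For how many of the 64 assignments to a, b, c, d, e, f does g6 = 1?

32

g6 = XOR(g5, e) must be 1, so g5 and e differ.
Enumerating the 64 input combinations, 32 give g6 = 1 and 32 give g6 = 0.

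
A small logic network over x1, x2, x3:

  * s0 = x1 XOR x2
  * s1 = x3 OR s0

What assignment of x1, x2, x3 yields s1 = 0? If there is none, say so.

s1 = x3 OR s0 must be 0, so both x3 = 0 and s0 = 0.
s0 = x1 XOR x2 must be 0, so x1 and x2 are equal.
Check with x1=1, x2=1, x3=0:
s0 = x1 XOR x2 = 1 XOR 1 = 0
s1 = x3 OR s0 = 0 OR 0 = 0
So s1 = 0 as required.

x1=1, x2=1, x3=0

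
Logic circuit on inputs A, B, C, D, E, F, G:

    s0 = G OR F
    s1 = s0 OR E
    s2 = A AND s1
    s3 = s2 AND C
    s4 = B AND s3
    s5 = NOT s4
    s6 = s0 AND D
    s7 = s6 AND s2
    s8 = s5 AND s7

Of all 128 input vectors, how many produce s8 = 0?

110

s8 = s5 AND s7 must be 0, so at least one of s5, s7 is 0.
Enumerating the 128 input combinations, 110 give s8 = 0 and 18 give s8 = 1.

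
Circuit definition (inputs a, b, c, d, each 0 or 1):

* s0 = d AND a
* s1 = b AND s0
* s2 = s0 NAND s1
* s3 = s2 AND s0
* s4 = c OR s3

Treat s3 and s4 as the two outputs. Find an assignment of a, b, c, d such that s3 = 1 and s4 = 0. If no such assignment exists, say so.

Across all 16 input combinations, none give both s3 = 1 and s4 = 0.

no solution exists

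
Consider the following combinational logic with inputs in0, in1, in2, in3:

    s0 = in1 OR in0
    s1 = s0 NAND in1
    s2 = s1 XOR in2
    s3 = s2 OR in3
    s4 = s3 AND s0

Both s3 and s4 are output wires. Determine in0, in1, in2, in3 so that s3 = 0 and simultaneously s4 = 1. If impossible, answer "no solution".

no solution exists

Across all 16 input combinations, none give both s3 = 0 and s4 = 1.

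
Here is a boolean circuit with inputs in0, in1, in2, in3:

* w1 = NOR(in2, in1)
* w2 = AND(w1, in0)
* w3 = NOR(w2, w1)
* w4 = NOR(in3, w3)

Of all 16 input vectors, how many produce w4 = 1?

w4 = NOR(in3, w3) must be 1, so both in3 = 0 and w3 = 0.
Satisfying assignments:
  in0=0, in1=0, in2=0, in3=0
  in0=1, in1=0, in2=0, in3=0

2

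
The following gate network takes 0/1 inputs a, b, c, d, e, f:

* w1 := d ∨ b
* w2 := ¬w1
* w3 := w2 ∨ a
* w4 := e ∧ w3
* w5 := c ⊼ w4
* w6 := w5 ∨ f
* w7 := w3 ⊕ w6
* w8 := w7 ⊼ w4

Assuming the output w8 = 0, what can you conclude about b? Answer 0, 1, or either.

either

Both values of b occur among assignments with w8 = 0:
  b=0: a=0, b=0, c=1, d=0, e=1, f=0
  b=1: a=1, b=1, c=1, d=0, e=1, f=0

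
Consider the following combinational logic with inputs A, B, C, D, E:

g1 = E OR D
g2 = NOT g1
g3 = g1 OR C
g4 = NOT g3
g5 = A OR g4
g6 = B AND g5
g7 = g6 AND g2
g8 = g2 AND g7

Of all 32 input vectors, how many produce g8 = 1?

3

g8 = g2 AND g7 must be 1, so both g2 = 1 and g7 = 1.
Satisfying assignments:
  A=0, B=1, C=0, D=0, E=0
  A=1, B=1, C=0, D=0, E=0
  A=1, B=1, C=1, D=0, E=0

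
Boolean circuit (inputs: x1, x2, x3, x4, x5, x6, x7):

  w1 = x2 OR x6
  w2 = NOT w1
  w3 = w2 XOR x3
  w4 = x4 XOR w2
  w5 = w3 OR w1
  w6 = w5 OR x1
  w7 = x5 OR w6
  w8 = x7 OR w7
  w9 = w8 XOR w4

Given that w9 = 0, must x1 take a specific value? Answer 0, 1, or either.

either

Both values of x1 occur among assignments with w9 = 0:
  x1=0: x1=0, x2=0, x3=0, x4=0, x5=0, x6=0, x7=0
  x1=1: x1=1, x2=0, x3=0, x4=0, x5=0, x6=0, x7=0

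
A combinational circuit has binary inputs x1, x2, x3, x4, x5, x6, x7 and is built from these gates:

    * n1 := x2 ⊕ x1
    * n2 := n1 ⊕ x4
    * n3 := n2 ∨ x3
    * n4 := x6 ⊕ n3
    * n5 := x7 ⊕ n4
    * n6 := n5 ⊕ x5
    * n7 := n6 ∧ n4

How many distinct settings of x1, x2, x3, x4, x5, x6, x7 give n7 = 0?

96

n7 = n6 ∧ n4 must be 0, so at least one of n6, n4 is 0.
Enumerating the 128 input combinations, 96 give n7 = 0 and 32 give n7 = 1.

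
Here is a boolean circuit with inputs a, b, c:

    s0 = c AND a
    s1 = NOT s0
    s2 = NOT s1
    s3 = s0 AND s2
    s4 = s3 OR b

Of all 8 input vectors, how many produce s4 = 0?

s4 = s3 OR b must be 0, so both s3 = 0 and b = 0.
Satisfying assignments:
  a=0, b=0, c=0
  a=0, b=0, c=1
  a=1, b=0, c=0

3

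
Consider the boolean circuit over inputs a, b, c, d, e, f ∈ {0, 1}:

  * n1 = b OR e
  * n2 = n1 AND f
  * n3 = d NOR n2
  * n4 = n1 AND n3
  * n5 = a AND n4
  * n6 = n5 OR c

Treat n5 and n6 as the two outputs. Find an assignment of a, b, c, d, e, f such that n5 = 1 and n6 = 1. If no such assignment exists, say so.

a=1 b=1 c=0 d=0 e=1 f=0

Check with a=1 b=1 c=0 d=0 e=1 f=0:
n1 = b OR e = 1 OR 1 = 1
n2 = n1 AND f = 1 AND 0 = 0
n3 = d NOR n2 = 0 NOR 0 = 1
n4 = n1 AND n3 = 1 AND 1 = 1
n5 = a AND n4 = 1 AND 1 = 1
n6 = n5 OR c = 1 OR 0 = 1
So n5 = 1 and n6 = 1.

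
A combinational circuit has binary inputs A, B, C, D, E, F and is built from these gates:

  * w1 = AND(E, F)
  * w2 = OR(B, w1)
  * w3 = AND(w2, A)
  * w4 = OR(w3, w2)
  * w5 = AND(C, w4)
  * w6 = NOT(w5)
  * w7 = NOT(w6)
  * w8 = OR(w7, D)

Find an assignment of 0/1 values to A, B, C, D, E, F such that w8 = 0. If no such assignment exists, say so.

w8 = OR(w7, D) must be 0, so both w7 = 0 and D = 0.
Check with A=1, B=1, C=0, D=0, E=0, F=1:
w1 = AND(E, F) = AND(0, 1) = 0
w2 = OR(B, w1) = OR(1, 0) = 1
w3 = AND(w2, A) = AND(1, 1) = 1
w4 = OR(w3, w2) = OR(1, 1) = 1
w5 = AND(C, w4) = AND(0, 1) = 0
w6 = NOT(w5) = NOT 0 = 1
w7 = NOT(w6) = NOT 1 = 0
w8 = OR(w7, D) = OR(0, 0) = 0
So w8 = 0 as required.

A=1, B=1, C=0, D=0, E=0, F=1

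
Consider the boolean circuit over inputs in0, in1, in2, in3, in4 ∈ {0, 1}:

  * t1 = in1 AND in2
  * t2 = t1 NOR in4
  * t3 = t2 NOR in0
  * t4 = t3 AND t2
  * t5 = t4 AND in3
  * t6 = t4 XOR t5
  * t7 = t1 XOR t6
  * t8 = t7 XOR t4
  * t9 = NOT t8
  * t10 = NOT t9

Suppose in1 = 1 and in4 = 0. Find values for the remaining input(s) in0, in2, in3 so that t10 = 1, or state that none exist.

in0=0, in2=1, in3=1

Check with in1 = 1 and in4 = 0 and in0=0, in2=1, in3=1:
t1 = in1 AND in2 = 1 AND 1 = 1
t2 = t1 NOR in4 = 1 NOR 0 = 0
t3 = t2 NOR in0 = 0 NOR 0 = 1
t4 = t3 AND t2 = 1 AND 0 = 0
t5 = t4 AND in3 = 0 AND 1 = 0
t6 = t4 XOR t5 = 0 XOR 0 = 0
t7 = t1 XOR t6 = 1 XOR 0 = 1
t8 = t7 XOR t4 = 1 XOR 0 = 1
t9 = NOT t8 = NOT 1 = 0
t10 = NOT t9 = NOT 0 = 1
So t10 = 1.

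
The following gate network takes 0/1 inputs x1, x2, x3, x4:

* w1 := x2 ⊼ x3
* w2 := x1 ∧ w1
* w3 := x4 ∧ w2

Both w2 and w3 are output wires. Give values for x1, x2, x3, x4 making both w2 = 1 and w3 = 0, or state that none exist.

x1=1 x2=0 x3=0 x4=0

Check with x1=1 x2=0 x3=0 x4=0:
w1 = x2 ⊼ x3 = 0 ⊼ 0 = 1
w2 = x1 ∧ w1 = 1 ∧ 1 = 1
w3 = x4 ∧ w2 = 0 ∧ 1 = 0
So w2 = 1 and w3 = 0.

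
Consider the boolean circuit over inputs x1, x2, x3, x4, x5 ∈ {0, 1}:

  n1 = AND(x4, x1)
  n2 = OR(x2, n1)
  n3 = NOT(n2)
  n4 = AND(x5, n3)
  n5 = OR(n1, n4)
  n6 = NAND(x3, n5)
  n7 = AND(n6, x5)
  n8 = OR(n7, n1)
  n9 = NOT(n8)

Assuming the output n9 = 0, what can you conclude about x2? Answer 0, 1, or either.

either

Both values of x2 occur among assignments with n9 = 0:
  x2=0: x1=0, x2=0, x3=0, x4=0, x5=1
  x2=1: x1=0, x2=1, x3=0, x4=0, x5=1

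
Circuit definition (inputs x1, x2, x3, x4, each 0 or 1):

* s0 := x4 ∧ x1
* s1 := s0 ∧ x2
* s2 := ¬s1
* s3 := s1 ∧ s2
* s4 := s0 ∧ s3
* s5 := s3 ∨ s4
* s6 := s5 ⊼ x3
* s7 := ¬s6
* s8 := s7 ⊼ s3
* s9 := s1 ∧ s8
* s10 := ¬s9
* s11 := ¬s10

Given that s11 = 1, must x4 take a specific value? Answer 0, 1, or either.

1

s11 = ¬s10 must be 1, so s10 = 0.
s10 = ¬s9 must be 0, so s9 = 1.
Every assignment with s11 = 1 has x4 = 1; there are 2 such assignment(s).
  x1=1, x2=1, x3=0, x4=1
  x1=1, x2=1, x3=1, x4=1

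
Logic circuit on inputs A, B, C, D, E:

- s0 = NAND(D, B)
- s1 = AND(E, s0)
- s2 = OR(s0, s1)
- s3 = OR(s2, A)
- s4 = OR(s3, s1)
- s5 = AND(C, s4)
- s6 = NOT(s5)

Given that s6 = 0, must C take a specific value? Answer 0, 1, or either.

1

s6 = NOT(s5) must be 0, so s5 = 1.
s5 = AND(C, s4) must be 1, so both C = 1 and s4 = 1.
s4 = OR(s3, s1) must be 1, so at least one of s3, s1 is 1.
Every assignment with s6 = 0 has C = 1; there are 14 such assignment(s).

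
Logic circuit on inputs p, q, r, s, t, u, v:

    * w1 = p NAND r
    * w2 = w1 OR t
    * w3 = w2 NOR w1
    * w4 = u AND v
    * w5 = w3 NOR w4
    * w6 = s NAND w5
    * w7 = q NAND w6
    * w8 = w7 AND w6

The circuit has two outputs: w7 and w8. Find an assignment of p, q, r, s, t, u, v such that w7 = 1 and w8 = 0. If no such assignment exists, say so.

Check with p=1 q=0 r=1 s=1 t=1 u=0 v=0:
w1 = p NAND r = 1 NAND 1 = 0
w2 = w1 OR t = 0 OR 1 = 1
w3 = w2 NOR w1 = 1 NOR 0 = 0
w4 = u AND v = 0 AND 0 = 0
w5 = w3 NOR w4 = 0 NOR 0 = 1
w6 = s NAND w5 = 1 NAND 1 = 0
w7 = q NAND w6 = 0 NAND 0 = 1
w8 = w7 AND w6 = 1 AND 0 = 0
So w7 = 1 and w8 = 0.

p=1 q=0 r=1 s=1 t=1 u=0 v=0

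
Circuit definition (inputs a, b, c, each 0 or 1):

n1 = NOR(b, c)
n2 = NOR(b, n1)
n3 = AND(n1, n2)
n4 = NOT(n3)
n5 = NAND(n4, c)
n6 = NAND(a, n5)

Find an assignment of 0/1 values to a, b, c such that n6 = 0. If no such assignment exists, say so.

a=1, b=1, c=0

Check with a=1, b=1, c=0:
n1 = NOR(b, c) = NOR(1, 0) = 0
n2 = NOR(b, n1) = NOR(1, 0) = 0
n3 = AND(n1, n2) = AND(0, 0) = 0
n4 = NOT(n3) = NOT 0 = 1
n5 = NAND(n4, c) = NAND(1, 0) = 1
n6 = NAND(a, n5) = NAND(1, 1) = 0
So n6 = 0 as required.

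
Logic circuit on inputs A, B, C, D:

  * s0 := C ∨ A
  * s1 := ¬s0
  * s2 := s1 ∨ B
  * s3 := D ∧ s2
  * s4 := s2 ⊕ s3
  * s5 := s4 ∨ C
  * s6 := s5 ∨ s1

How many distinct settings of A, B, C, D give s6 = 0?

3

s6 = s5 ∨ s1 must be 0, so both s5 = 0 and s1 = 0.
s5 = s4 ∨ C must be 0, so both s4 = 0 and C = 0.
s1 = ¬s0 must be 0, so s0 = 1.
Satisfying assignments:
  A=1, B=0, C=0, D=0
  A=1, B=0, C=0, D=1
  A=1, B=1, C=0, D=1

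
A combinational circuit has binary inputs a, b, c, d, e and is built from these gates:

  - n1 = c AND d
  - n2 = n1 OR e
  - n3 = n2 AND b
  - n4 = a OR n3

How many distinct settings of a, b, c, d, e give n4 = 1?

21

n4 = a OR n3 must be 1, so at least one of a, n3 is 1.
Enumerating the 32 input combinations, 21 give n4 = 1 and 11 give n4 = 0.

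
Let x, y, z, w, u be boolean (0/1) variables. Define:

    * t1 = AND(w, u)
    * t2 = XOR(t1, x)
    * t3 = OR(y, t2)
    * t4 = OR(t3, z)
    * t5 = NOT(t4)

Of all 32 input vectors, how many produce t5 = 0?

t5 = NOT(t4) must be 0, so t4 = 1.
Enumerating the 32 input combinations, 28 give t5 = 0 and 4 give t5 = 1.

28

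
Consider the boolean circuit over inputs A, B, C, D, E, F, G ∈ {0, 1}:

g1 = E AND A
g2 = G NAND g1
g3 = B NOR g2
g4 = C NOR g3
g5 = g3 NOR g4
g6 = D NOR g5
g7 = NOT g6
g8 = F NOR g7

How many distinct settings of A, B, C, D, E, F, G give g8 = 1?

17

g8 = F NOR g7 must be 1, so both F = 0 and g7 = 0.
g7 = NOT g6 must be 0, so g6 = 1.
Enumerating the 128 input combinations, 17 give g8 = 1 and 111 give g8 = 0.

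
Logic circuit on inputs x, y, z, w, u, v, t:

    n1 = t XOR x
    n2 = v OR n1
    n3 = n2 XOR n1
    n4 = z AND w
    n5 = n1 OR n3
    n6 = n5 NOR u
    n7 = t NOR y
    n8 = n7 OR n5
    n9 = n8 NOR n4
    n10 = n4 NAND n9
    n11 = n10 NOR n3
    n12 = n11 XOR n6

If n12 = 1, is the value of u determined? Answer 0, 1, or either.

0

n12 = n11 XOR n6 must be 1, so n11 and n6 differ.
Every assignment with n12 = 1 has u = 0; there are 16 such assignment(s).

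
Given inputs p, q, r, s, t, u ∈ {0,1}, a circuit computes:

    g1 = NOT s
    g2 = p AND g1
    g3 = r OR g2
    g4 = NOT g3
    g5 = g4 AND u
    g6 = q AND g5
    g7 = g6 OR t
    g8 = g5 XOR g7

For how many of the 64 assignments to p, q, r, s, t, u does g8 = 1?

g8 = g5 XOR g7 must be 1, so g5 and g7 differ.
Enumerating the 64 input combinations, 29 give g8 = 1 and 35 give g8 = 0.

29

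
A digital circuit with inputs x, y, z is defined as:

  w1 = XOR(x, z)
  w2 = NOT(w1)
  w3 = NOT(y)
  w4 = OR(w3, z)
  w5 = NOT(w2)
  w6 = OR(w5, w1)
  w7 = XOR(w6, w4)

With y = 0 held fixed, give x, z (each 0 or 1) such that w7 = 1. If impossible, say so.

x=1, z=1

w7 = XOR(w6, w4) must be 1, so w6 and w4 differ.
Check with y = 0 and x=1, z=1:
w1 = XOR(x, z) = XOR(1, 1) = 0
w2 = NOT(w1) = NOT 0 = 1
w3 = NOT(y) = NOT 0 = 1
w4 = OR(w3, z) = OR(1, 1) = 1
w5 = NOT(w2) = NOT 1 = 0
w6 = OR(w5, w1) = OR(0, 0) = 0
w7 = XOR(w6, w4) = XOR(0, 1) = 1
So w7 = 1.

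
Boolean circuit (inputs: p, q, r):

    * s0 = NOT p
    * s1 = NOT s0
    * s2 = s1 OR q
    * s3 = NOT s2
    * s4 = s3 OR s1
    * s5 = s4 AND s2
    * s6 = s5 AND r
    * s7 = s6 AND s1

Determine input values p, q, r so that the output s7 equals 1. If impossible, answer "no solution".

p=1, q=0, r=1

s7 = s6 AND s1 must be 1, so both s6 = 1 and s1 = 1.
Check with p=1, q=0, r=1:
s0 = NOT p = NOT 1 = 0
s1 = NOT s0 = NOT 0 = 1
s2 = s1 OR q = 1 OR 0 = 1
s3 = NOT s2 = NOT 1 = 0
s4 = s3 OR s1 = 0 OR 1 = 1
s5 = s4 AND s2 = 1 AND 1 = 1
s6 = s5 AND r = 1 AND 1 = 1
s7 = s6 AND s1 = 1 AND 1 = 1
So s7 = 1 as required.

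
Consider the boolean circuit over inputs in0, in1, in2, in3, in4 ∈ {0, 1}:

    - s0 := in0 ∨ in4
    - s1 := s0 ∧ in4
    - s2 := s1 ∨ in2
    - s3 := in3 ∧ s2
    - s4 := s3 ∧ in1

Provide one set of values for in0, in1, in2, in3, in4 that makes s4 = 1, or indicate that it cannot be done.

in0=0, in1=1, in2=1, in3=1, in4=1

s4 = s3 ∧ in1 must be 1, so both s3 = 1 and in1 = 1.
s3 = in3 ∧ s2 must be 1, so both in3 = 1 and s2 = 1.
Check with in0=0, in1=1, in2=1, in3=1, in4=1:
s0 = in0 ∨ in4 = 0 ∨ 1 = 1
s1 = s0 ∧ in4 = 1 ∧ 1 = 1
s2 = s1 ∨ in2 = 1 ∨ 1 = 1
s3 = in3 ∧ s2 = 1 ∧ 1 = 1
s4 = s3 ∧ in1 = 1 ∧ 1 = 1
So s4 = 1 as required.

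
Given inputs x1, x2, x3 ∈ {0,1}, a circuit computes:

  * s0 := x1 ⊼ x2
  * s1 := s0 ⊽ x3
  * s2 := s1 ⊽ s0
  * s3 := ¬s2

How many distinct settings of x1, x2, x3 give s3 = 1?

s3 = ¬s2 must be 1, so s2 = 0.
Enumerating the 8 input combinations, 7 give s3 = 1 and 1 give s3 = 0.

7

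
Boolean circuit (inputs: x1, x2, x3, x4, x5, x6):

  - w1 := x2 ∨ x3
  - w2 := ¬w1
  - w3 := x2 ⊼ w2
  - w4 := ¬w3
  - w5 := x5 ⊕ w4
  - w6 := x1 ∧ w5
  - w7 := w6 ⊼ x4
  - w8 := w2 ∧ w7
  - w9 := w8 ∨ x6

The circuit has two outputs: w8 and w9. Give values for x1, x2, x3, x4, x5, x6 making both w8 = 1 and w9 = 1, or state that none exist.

Check with x1=1, x2=0, x3=0, x4=1, x5=0, x6=0:
w1 = x2 ∨ x3 = 0 ∨ 0 = 0
w2 = ¬w1 = ¬0 = 1
w3 = x2 ⊼ w2 = 0 ⊼ 1 = 1
w4 = ¬w3 = ¬1 = 0
w5 = x5 ⊕ w4 = 0 ⊕ 0 = 0
w6 = x1 ∧ w5 = 1 ∧ 0 = 0
w7 = w6 ⊼ x4 = 0 ⊼ 1 = 1
w8 = w2 ∧ w7 = 1 ∧ 1 = 1
w9 = w8 ∨ x6 = 1 ∨ 0 = 1
So w8 = 1 and w9 = 1.

x1=1, x2=0, x3=0, x4=1, x5=0, x6=0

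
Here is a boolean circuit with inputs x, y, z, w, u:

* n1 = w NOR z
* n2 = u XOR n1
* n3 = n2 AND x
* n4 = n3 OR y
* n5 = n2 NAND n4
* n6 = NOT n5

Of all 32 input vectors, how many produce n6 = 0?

n6 = NOT n5 must be 0, so n5 = 1.
Enumerating the 32 input combinations, 20 give n6 = 0 and 12 give n6 = 1.

20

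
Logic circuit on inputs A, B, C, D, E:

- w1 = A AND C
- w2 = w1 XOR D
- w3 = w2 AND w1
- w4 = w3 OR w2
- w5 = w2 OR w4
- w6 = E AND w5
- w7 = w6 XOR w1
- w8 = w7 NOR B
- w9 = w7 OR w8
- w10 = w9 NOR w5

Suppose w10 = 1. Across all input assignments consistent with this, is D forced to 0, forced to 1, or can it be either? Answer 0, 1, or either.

w10 = w9 NOR w5 must be 1, so both w9 = 0 and w5 = 0.
w9 = w7 OR w8 must be 0, so both w7 = 0 and w8 = 0.
w5 = w2 OR w4 must be 0, so both w2 = 0 and w4 = 0.
Every assignment with w10 = 1 has D = 0; there are 6 such assignment(s).

0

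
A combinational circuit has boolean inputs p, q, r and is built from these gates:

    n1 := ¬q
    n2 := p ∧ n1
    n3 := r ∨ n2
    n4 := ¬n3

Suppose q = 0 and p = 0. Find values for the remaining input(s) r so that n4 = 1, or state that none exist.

n4 = ¬n3 must be 1, so n3 = 0.
Check with q = 0 and p = 0 and r=0:
n1 = ¬q = ¬0 = 1
n2 = p ∧ n1 = 0 ∧ 1 = 0
n3 = r ∨ n2 = 0 ∨ 0 = 0
n4 = ¬n3 = ¬0 = 1
So n4 = 1.

r=0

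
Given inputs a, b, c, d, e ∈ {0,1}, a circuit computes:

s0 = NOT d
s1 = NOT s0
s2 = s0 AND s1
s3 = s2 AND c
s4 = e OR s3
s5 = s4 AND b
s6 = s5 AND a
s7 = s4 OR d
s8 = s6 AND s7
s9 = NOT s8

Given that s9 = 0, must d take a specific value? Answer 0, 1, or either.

Both values of d occur among assignments with s9 = 0:
  d=0: a=1, b=1, c=0, d=0, e=1
  d=1: a=1, b=1, c=0, d=1, e=1

either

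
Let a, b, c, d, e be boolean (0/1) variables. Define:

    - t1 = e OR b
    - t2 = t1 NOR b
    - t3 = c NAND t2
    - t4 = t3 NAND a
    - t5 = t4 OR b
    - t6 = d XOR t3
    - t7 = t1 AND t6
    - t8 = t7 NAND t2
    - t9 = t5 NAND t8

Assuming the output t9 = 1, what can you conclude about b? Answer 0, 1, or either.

0

t9 = t5 NAND t8 must be 1, so at least one of t5, t8 is 0.
Every assignment with t9 = 1 has b = 0; there are 6 such assignment(s).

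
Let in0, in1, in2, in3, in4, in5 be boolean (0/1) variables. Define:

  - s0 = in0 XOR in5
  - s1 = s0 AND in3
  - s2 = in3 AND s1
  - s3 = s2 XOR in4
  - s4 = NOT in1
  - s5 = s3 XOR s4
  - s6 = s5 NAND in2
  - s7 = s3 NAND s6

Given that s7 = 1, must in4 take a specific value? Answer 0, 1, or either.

Both values of in4 occur among assignments with s7 = 1:
  in4=0: in0=0, in1=0, in2=0, in3=0, in4=0, in5=0
  in4=1: in0=0, in1=0, in2=0, in3=1, in4=1, in5=1

either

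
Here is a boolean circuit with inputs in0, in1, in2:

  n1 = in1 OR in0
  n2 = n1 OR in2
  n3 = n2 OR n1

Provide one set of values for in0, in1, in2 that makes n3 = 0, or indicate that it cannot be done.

in0=0 in1=0 in2=0

n3 = n2 OR n1 must be 0, so both n2 = 0 and n1 = 0.
n2 = n1 OR in2 must be 0, so both n1 = 0 and in2 = 0.
Check with in0=0 in1=0 in2=0:
n1 = in1 OR in0 = 0 OR 0 = 0
n2 = n1 OR in2 = 0 OR 0 = 0
n3 = n2 OR n1 = 0 OR 0 = 0
So n3 = 0 as required.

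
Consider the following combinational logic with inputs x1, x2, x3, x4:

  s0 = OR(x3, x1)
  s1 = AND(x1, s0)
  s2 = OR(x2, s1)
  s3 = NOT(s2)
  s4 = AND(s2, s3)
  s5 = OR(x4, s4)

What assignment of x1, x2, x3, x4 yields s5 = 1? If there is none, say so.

x1=0, x2=0, x3=1, x4=1

Check with x1=0, x2=0, x3=1, x4=1:
s0 = OR(x3, x1) = OR(1, 0) = 1
s1 = AND(x1, s0) = AND(0, 1) = 0
s2 = OR(x2, s1) = OR(0, 0) = 0
s3 = NOT(s2) = NOT 0 = 1
s4 = AND(s2, s3) = AND(0, 1) = 0
s5 = OR(x4, s4) = OR(1, 0) = 1
So s5 = 1 as required.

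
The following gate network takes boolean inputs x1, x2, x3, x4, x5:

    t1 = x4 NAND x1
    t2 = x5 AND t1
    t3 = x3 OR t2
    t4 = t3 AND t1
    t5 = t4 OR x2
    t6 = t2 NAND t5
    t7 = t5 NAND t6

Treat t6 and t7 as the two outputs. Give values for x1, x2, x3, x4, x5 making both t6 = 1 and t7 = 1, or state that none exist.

x1=1 x2=0 x3=0 x4=1 x5=1

Check with x1=1 x2=0 x3=0 x4=1 x5=1:
t1 = x4 NAND x1 = 1 NAND 1 = 0
t2 = x5 AND t1 = 1 AND 0 = 0
t3 = x3 OR t2 = 0 OR 0 = 0
t4 = t3 AND t1 = 0 AND 0 = 0
t5 = t4 OR x2 = 0 OR 0 = 0
t6 = t2 NAND t5 = 0 NAND 0 = 1
t7 = t5 NAND t6 = 0 NAND 1 = 1
So t6 = 1 and t7 = 1.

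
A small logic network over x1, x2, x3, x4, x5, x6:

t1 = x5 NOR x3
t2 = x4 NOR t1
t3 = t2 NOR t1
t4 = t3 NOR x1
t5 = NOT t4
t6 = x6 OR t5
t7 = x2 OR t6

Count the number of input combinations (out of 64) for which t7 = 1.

59

t7 = x2 OR t6 must be 1, so at least one of x2, t6 is 1.
Enumerating the 64 input combinations, 59 give t7 = 1 and 5 give t7 = 0.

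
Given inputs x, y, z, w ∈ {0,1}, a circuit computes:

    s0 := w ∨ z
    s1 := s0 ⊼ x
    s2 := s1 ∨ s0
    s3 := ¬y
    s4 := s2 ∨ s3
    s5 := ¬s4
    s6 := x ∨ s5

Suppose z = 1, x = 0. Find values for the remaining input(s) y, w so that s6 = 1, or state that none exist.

With z = 1, x = 0 fixed, none of the 4 settings of y, w give s6 = 1.
For example, with y=1, w=0:
s0 = w ∨ z = 0 ∨ 1 = 1
s1 = s0 ⊼ x = 1 ⊼ 0 = 1
s2 = s1 ∨ s0 = 1 ∨ 1 = 1
s3 = ¬y = ¬1 = 0
s4 = s2 ∨ s3 = 1 ∨ 0 = 1
s5 = ¬s4 = ¬1 = 0
s6 = x ∨ s5 = 0 ∨ 0 = 0
giving s6 = 0 ≠ 1.

no solution exists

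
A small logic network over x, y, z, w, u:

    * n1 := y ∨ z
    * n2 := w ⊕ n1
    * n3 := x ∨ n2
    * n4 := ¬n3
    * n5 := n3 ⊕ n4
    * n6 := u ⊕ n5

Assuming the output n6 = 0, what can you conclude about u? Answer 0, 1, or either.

1

n6 = u ⊕ n5 must be 0, so u and n5 are equal.
Every assignment with n6 = 0 has u = 1; there are 16 such assignment(s).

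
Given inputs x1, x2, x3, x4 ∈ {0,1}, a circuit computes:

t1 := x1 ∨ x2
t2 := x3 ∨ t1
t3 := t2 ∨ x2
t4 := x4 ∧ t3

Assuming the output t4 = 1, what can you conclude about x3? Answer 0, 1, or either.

Both values of x3 occur among assignments with t4 = 1:
  x3=0: x1=0, x2=1, x3=0, x4=1
  x3=1: x1=0, x2=0, x3=1, x4=1

either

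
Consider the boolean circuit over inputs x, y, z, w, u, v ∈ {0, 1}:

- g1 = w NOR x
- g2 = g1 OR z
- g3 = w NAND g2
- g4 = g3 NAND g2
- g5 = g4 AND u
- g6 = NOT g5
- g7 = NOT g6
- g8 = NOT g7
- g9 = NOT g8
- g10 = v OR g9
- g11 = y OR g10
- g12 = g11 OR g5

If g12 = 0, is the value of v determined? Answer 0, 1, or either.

0

g12 = g11 OR g5 must be 0, so both g11 = 0 and g5 = 0.
g11 = y OR g10 must be 0, so both y = 0 and g10 = 0.
Every assignment with g12 = 0 has v = 0; there are 11 such assignment(s).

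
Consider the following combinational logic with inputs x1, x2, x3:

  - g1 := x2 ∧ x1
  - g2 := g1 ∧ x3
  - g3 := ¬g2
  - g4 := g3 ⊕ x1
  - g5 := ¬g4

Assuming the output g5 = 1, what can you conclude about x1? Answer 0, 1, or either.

g5 = ¬g4 must be 1, so g4 = 0.
g4 = g3 ⊕ x1 must be 0, so g3 and x1 are equal.
Every assignment with g5 = 1 has x1 = 1; there are 3 such assignment(s).
  x1=1, x2=0, x3=0
  x1=1, x2=0, x3=1
  x1=1, x2=1, x3=0

1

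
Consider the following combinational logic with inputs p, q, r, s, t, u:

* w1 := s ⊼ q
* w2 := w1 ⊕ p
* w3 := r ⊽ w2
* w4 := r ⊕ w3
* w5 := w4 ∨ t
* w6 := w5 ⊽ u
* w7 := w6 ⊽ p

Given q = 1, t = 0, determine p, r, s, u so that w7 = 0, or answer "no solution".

Check with q = 1, t = 0 and p=0, r=0, s=0, u=0:
w1 = s ⊼ q = 0 ⊼ 1 = 1
w2 = w1 ⊕ p = 1 ⊕ 0 = 1
w3 = r ⊽ w2 = 0 ⊽ 1 = 0
w4 = r ⊕ w3 = 0 ⊕ 0 = 0
w5 = w4 ∨ t = 0 ∨ 0 = 0
w6 = w5 ⊽ u = 0 ⊽ 0 = 1
w7 = w6 ⊽ p = 1 ⊽ 0 = 0
So w7 = 0.

p=0 r=0 s=0 u=0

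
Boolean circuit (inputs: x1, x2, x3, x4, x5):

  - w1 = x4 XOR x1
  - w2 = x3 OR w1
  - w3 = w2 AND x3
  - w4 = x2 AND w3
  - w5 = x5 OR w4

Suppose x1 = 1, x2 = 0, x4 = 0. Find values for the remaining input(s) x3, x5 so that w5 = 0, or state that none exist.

w5 = x5 OR w4 must be 0, so both x5 = 0 and w4 = 0.
w4 = x2 AND w3 must be 0, so at least one of x2, w3 is 0.
Check with x1 = 1, x2 = 0, x4 = 0 and x3=1, x5=0:
w1 = x4 XOR x1 = 0 XOR 1 = 1
w2 = x3 OR w1 = 1 OR 1 = 1
w3 = w2 AND x3 = 1 AND 1 = 1
w4 = x2 AND w3 = 0 AND 1 = 0
w5 = x5 OR w4 = 0 OR 0 = 0
So w5 = 0.

x3=1 x5=0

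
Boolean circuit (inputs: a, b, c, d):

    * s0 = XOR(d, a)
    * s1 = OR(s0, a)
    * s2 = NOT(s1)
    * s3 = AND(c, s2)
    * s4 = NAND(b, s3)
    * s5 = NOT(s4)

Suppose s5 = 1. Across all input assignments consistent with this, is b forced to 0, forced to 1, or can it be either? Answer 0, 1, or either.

s5 = NOT(s4) must be 1, so s4 = 0.
Every assignment with s5 = 1 has b = 1; there are 1 such assignment(s).
  a=0, b=1, c=1, d=0

1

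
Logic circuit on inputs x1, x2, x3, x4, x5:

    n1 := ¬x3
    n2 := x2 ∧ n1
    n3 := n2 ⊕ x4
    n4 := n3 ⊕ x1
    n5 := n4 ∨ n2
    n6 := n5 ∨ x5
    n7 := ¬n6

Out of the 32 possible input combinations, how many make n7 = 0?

n7 = ¬n6 must be 0, so n6 = 1.
Enumerating the 32 input combinations, 26 give n7 = 0 and 6 give n7 = 1.

26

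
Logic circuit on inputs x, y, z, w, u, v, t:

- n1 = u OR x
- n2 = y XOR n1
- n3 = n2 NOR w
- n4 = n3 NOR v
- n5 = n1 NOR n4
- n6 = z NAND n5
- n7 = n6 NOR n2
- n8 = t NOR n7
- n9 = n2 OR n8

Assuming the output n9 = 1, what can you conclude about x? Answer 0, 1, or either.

either

Both values of x occur among assignments with n9 = 1:
  x=0: x=0, y=0, z=0, w=0, u=0, v=0, t=0
  x=1: x=1, y=0, z=0, w=0, u=0, v=0, t=0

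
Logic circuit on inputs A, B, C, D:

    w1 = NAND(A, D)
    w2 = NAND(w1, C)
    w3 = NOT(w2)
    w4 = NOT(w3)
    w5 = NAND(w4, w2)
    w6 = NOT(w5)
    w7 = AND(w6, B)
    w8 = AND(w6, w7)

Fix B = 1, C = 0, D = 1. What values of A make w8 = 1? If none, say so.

w8 = AND(w6, w7) must be 1, so both w6 = 1 and w7 = 1.
Check with B = 1, C = 0, D = 1 and A=1:
w1 = NAND(A, D) = NAND(1, 1) = 0
w2 = NAND(w1, C) = NAND(0, 0) = 1
w3 = NOT(w2) = NOT 1 = 0
w4 = NOT(w3) = NOT 0 = 1
w5 = NAND(w4, w2) = NAND(1, 1) = 0
w6 = NOT(w5) = NOT 0 = 1
w7 = AND(w6, B) = AND(1, 1) = 1
w8 = AND(w6, w7) = AND(1, 1) = 1
So w8 = 1.

A=1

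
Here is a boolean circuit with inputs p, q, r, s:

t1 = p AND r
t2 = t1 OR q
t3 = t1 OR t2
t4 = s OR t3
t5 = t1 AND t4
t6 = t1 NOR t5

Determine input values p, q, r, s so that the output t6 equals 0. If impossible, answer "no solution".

p=1, q=0, r=1, s=1

t6 = t1 NOR t5 must be 0, so at least one of t1, t5 is 1.
Check with p=1, q=0, r=1, s=1:
t1 = p AND r = 1 AND 1 = 1
t2 = t1 OR q = 1 OR 0 = 1
t3 = t1 OR t2 = 1 OR 1 = 1
t4 = s OR t3 = 1 OR 1 = 1
t5 = t1 AND t4 = 1 AND 1 = 1
t6 = t1 NOR t5 = 1 NOR 1 = 0
So t6 = 0 as required.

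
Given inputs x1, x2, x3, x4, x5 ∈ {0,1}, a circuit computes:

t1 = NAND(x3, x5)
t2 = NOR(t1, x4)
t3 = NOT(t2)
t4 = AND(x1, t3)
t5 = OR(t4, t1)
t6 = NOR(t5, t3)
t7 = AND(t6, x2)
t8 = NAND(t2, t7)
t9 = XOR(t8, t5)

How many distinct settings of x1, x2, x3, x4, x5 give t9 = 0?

t9 = XOR(t8, t5) must be 0, so t8 and t5 are equal.
Enumerating the 32 input combinations, 28 give t9 = 0 and 4 give t9 = 1.

28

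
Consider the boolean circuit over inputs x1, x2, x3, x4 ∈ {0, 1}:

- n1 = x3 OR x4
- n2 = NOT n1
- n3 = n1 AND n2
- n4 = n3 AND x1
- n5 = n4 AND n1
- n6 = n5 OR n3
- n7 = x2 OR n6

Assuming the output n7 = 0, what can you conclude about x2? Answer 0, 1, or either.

n7 = x2 OR n6 must be 0, so both x2 = 0 and n6 = 0.
n6 = n5 OR n3 must be 0, so both n5 = 0 and n3 = 0.
Every assignment with n7 = 0 has x2 = 0; there are 8 such assignment(s).

0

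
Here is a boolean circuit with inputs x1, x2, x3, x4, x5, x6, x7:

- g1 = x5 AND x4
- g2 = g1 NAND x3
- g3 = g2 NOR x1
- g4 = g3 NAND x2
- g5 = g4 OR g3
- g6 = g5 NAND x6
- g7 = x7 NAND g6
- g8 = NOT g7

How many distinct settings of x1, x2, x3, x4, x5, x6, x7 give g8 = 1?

32

g8 = NOT g7 must be 1, so g7 = 0.
g7 = x7 NAND g6 must be 0, so both x7 = 1 and g6 = 1.
Enumerating the 128 input combinations, 32 give g8 = 1 and 96 give g8 = 0.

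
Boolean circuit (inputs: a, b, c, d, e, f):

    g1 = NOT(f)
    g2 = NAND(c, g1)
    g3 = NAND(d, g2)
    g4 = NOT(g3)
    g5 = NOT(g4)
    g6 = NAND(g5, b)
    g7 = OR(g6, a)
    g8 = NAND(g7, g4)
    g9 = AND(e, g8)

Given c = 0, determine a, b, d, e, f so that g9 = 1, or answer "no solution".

g9 = AND(e, g8) must be 1, so both e = 1 and g8 = 1.
g8 = NAND(g7, g4) must be 1, so at least one of g7, g4 is 0.
Check with c = 0 and a=1, b=1, d=0, e=1, f=0:
g1 = NOT(f) = NOT 0 = 1
g2 = NAND(c, g1) = NAND(0, 1) = 1
g3 = NAND(d, g2) = NAND(0, 1) = 1
g4 = NOT(g3) = NOT 1 = 0
g5 = NOT(g4) = NOT 0 = 1
g6 = NAND(g5, b) = NAND(1, 1) = 0
g7 = OR(g6, a) = OR(0, 1) = 1
g8 = NAND(g7, g4) = NAND(1, 0) = 1
g9 = AND(e, g8) = AND(1, 1) = 1
So g9 = 1.

a=1, b=1, d=0, e=1, f=0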